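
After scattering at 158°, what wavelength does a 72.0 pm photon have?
76.6759 pm

Using the Compton scattering formula:
λ' = λ + Δλ = λ + λ_C(1 - cos θ)

Given:
- Initial wavelength λ = 72.0 pm
- Scattering angle θ = 158°
- Compton wavelength λ_C ≈ 2.4263 pm

Calculate the shift:
Δλ = 2.4263 × (1 - cos(158°))
Δλ = 2.4263 × 1.9272
Δλ = 4.6759 pm

Final wavelength:
λ' = 72.0 + 4.6759 = 76.6759 pm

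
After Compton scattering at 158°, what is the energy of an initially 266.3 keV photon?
132.8627 keV

First convert energy to wavelength:
λ = hc/E, with hc ≈ 1239.842 keV·pm (i.e. 1239.842 eV·nm)

For E = 266.3 keV = 266300 eV:
λ = 1239.842 keV·pm / 266.3 keV
λ = 4.6558 pm

Calculate the Compton shift:
Δλ = λ_C(1 - cos(158°)) = 2.4263 × 1.9272
Δλ = 4.6759 pm

Final wavelength:
λ' = 4.6558 + 4.6759 = 9.3318 pm

Final energy:
E' = hc/λ' = 1239.842 / 9.3318 = 132.8627 keV

(Intermediate values are shown rounded; full precision is carried through to the final answer.)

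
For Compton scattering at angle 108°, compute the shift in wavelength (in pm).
3.1761 pm

Using the Compton scattering formula:
Δλ = λ_C(1 - cos θ)

where λ_C = h/(m_e·c) ≈ 2.4263 pm is the Compton wavelength of an electron.

For θ = 108°:
cos(108°) = -0.3090
1 - cos(108°) = 1.3090

Δλ = 2.4263 × 1.3090
Δλ = 3.1761 pm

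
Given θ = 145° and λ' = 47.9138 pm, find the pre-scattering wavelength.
43.5000 pm

From λ' = λ + Δλ, we have λ = λ' - Δλ

First calculate the Compton shift:
Δλ = λ_C(1 - cos θ)
Δλ = 2.4263 × (1 - cos(145°))
Δλ = 2.4263 × 1.8192
Δλ = 4.4138 pm

Initial wavelength:
λ = λ' - Δλ
λ = 47.9138 - 4.4138
λ = 43.5000 pm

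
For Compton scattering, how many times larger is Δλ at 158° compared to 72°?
158° produces the larger shift by a factor of 2.789

Calculate both shifts using Δλ = λ_C(1 - cos θ):

For θ₁ = 72°:
Δλ₁ = 2.4263 × (1 - cos(72°))
Δλ₁ = 2.4263 × 0.6910
Δλ₁ = 1.6765 pm

For θ₂ = 158°:
Δλ₂ = 2.4263 × (1 - cos(158°))
Δλ₂ = 2.4263 × 1.9272
Δλ₂ = 4.6759 pm

The 158° angle produces the larger shift.
Ratio: 4.6759/1.6765 = 2.789

(Intermediate values are shown rounded; full precision is carried through to the final answer.)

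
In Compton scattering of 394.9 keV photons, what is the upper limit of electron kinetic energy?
239.7696 keV

Maximum energy transfer occurs at θ = 180° (backscattering).

Initial photon: E₀ = 394.9 keV → λ₀ = 3.1396 pm

Maximum Compton shift (at 180°):
Δλ_max = 2λ_C = 2 × 2.4263 = 4.8526 pm

Final wavelength:
λ' = 3.1396 + 4.8526 = 7.9923 pm

Minimum photon energy (maximum energy to electron):
E'_min = hc/λ' = 155.1304 keV

Maximum electron kinetic energy:
K_max = E₀ - E'_min = 394.9000 - 155.1304 = 239.7696 keV

(Intermediate values are shown rounded; full precision is carried through to the final answer.)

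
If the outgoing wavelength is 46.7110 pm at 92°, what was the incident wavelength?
44.2000 pm

From λ' = λ + Δλ, we have λ = λ' - Δλ

First calculate the Compton shift:
Δλ = λ_C(1 - cos θ)
Δλ = 2.4263 × (1 - cos(92°))
Δλ = 2.4263 × 1.0349
Δλ = 2.5110 pm

Initial wavelength:
λ = λ' - Δλ
λ = 46.7110 - 2.5110
λ = 44.2000 pm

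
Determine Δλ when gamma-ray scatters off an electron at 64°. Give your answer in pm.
1.3627 pm

Using the Compton scattering formula:
Δλ = λ_C(1 - cos θ)

where λ_C = h/(m_e·c) ≈ 2.4263 pm is the Compton wavelength of an electron.

For θ = 64°:
cos(64°) = 0.4384
1 - cos(64°) = 0.5616

Δλ = 2.4263 × 0.5616
Δλ = 1.3627 pm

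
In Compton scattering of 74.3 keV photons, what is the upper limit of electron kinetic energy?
16.7389 keV

Maximum energy transfer occurs at θ = 180° (backscattering).

Initial photon: E₀ = 74.3 keV → λ₀ = 16.6870 pm

Maximum Compton shift (at 180°):
Δλ_max = 2λ_C = 2 × 2.4263 = 4.8526 pm

Final wavelength:
λ' = 16.6870 + 4.8526 = 21.5396 pm

Minimum photon energy (maximum energy to electron):
E'_min = hc/λ' = 57.5611 keV

Maximum electron kinetic energy:
K_max = E₀ - E'_min = 74.3000 - 57.5611 = 16.7389 keV

(Intermediate values are shown rounded; full precision is carried through to the final answer.)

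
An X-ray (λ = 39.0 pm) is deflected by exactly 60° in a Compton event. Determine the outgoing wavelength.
40.2132 pm

Using the Compton formula: λ' = λ + λ_C(1 − cos θ)

For θ = 60°, cos θ = 1/2 (exact) = 0.5000, so:
1 − cos 60° = 1 − (1/2) = 0.5000

Δλ = λ_C × 0.5000 = 2.4263 × 0.5000 = 1.2132 pm

λ' = 39.0 + 1.2132 = 40.2132 pm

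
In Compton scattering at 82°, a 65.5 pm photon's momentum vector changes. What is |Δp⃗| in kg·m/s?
1.3071e-23 kg·m/s

Photon momentum magnitude is p = h/λ.

Initial momentum:
p₀ = h/λ = 6.6261e-34/6.5500e-11 = 1.0116e-23 kg·m/s

After scattering:
λ' = λ + Δλ = 65.5 + 2.0886 = 67.5886 pm
p' = h/λ' = 6.6261e-34/6.7589e-11 = 9.8035e-24 kg·m/s

Momentum is a vector; the scattered photon's direction makes angle θ = 82° with the incident direction. The magnitude of the vector change Δp⃗ = p⃗₀ − p⃗' is found from the law of cosines:
|Δp⃗|² = p₀² + p'² − 2p₀p'cos θ
|Δp⃗|² = (1.0116e-23)² + (9.8035e-24)² − 2·1.0116e-23·9.8035e-24·cos(82°)
|Δp⃗| = 1.3071e-23 kg·m/s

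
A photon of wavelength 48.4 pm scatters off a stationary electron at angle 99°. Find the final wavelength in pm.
51.2059 pm

Using the Compton scattering formula:
λ' = λ + Δλ = λ + λ_C(1 - cos θ)

Given:
- Initial wavelength λ = 48.4 pm
- Scattering angle θ = 99°
- Compton wavelength λ_C ≈ 2.4263 pm

Calculate the shift:
Δλ = 2.4263 × (1 - cos(99°))
Δλ = 2.4263 × 1.1564
Δλ = 2.8059 pm

Final wavelength:
λ' = 48.4 + 2.8059 = 51.2059 pm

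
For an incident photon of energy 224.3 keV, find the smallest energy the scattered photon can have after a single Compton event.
119.4427 keV (at θ = 180°)

The scattered photon has minimum energy when its wavelength is maximum, i.e., when the Compton shift Δλ = λ_C(1 − cos θ) is maximum. This occurs at θ = 180° (backscattering), giving Δλ_max = 2λ_C = 4.8526 pm.

Initial wavelength: λ₀ = hc/E₀ = 5.5276 pm
Maximum final wavelength: λ'_max = λ₀ + 2λ_C = 5.5276 + 4.8526 = 10.3802 pm
Minimum final energy: E'_min = hc/λ'_max = 119.4427 keV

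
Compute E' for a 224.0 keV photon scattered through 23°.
216.4571 keV

First convert energy to wavelength:
λ = hc/E, with hc ≈ 1239.842 keV·pm (i.e. 1239.842 eV·nm)

For E = 224.0 keV = 224000 eV:
λ = 1239.842 keV·pm / 224.0 keV
λ = 5.5350 pm

Calculate the Compton shift:
Δλ = λ_C(1 - cos(23°)) = 2.4263 × 0.0795
Δλ = 0.1929 pm

Final wavelength:
λ' = 5.5350 + 0.1929 = 5.7279 pm

Final energy:
E' = hc/λ' = 1239.842 / 5.7279 = 216.4571 keV

(Intermediate values are shown rounded; full precision is carried through to the final answer.)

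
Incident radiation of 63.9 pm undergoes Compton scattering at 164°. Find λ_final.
68.6586 pm

Using the Compton scattering formula:
λ' = λ + Δλ = λ + λ_C(1 - cos θ)

Given:
- Initial wavelength λ = 63.9 pm
- Scattering angle θ = 164°
- Compton wavelength λ_C ≈ 2.4263 pm

Calculate the shift:
Δλ = 2.4263 × (1 - cos(164°))
Δλ = 2.4263 × 1.9613
Δλ = 4.7586 pm

Final wavelength:
λ' = 63.9 + 4.7586 = 68.6586 pm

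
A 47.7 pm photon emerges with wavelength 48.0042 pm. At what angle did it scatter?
29.00°

First find the wavelength shift:
Δλ = λ' - λ = 48.0042 - 47.7 = 0.3042 pm

Using Δλ = λ_C(1 - cos θ), with λ_C = h/(m_e·c) ≈ 2.42631024 pm:
cos θ = 1 - Δλ/λ_C
cos θ = 1 - 0.3042/2.42631024
cos θ = 0.874624

θ = arccos(0.874624)
θ = 29.00°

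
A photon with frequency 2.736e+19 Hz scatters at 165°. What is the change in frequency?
8.298e+18 Hz (decrease)

Convert frequency to wavelength (c = 299792458 m/s):
λ₀ = c/f₀ = 299792458/2.736e+19 = 1.0957327e-11 m = 10.9573 pm

Calculate Compton shift:
Δλ = λ_C(1 - cos(165°)) = 4.7699 pm

Final wavelength:
λ' = λ₀ + Δλ = 10.9573 + 4.7699 = 15.7273 pm

Final frequency:
f' = c/λ' = 299792458/1.5727273e-11 = 1.9061948e+19 Hz

Frequency shift (decrease):
Δf = f₀ - f' = 2.736e+19 - 1.9061948e+19 = 8.298e+18 Hz

(Intermediate values are shown rounded; full precision is carried through to the final answer.)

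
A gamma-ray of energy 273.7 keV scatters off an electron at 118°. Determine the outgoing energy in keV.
153.1553 keV

First convert energy to wavelength:
λ = hc/E, with hc ≈ 1239.842 keV·pm (i.e. 1239.842 eV·nm)

For E = 273.7 keV = 273700 eV:
λ = 1239.842 keV·pm / 273.7 keV
λ = 4.5299 pm

Calculate the Compton shift:
Δλ = λ_C(1 - cos(118°)) = 2.4263 × 1.4695
Δλ = 3.5654 pm

Final wavelength:
λ' = 4.5299 + 3.5654 = 8.0953 pm

Final energy:
E' = hc/λ' = 1239.842 / 8.0953 = 153.1553 keV

(Intermediate values are shown rounded; full precision is carried through to the final answer.)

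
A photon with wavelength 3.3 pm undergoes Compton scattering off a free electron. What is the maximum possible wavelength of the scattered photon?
8.1526 pm (at θ = 180°)

The Compton shift is Δλ = λ_C(1 − cos θ).

Since cos θ ranges from −1 to 1, the factor (1 − cos θ) ranges from 0 to 2; the maximum shift occurs at θ = 180° (backscattering):
Δλ_max = 2λ_C = 2 × 2.4263 pm = 4.8526 pm

Maximum scattered wavelength:
λ'_max = λ₀ + Δλ_max = 3.3 + 4.8526 = 8.1526 pm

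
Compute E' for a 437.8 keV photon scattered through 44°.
352.9346 keV

First convert energy to wavelength:
λ = hc/E, with hc ≈ 1239.842 keV·pm (i.e. 1239.842 eV·nm)

For E = 437.8 keV = 437800 eV:
λ = 1239.842 keV·pm / 437.8 keV
λ = 2.8320 pm

Calculate the Compton shift:
Δλ = λ_C(1 - cos(44°)) = 2.4263 × 0.2807
Δλ = 0.6810 pm

Final wavelength:
λ' = 2.8320 + 0.6810 = 3.5130 pm

Final energy:
E' = hc/λ' = 1239.842 / 3.5130 = 352.9346 keV

(Intermediate values are shown rounded; full precision is carried through to the final answer.)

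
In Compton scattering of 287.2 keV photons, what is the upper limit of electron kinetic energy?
151.9881 keV

Maximum energy transfer occurs at θ = 180° (backscattering).

Initial photon: E₀ = 287.2 keV → λ₀ = 4.3170 pm

Maximum Compton shift (at 180°):
Δλ_max = 2λ_C = 2 × 2.4263 = 4.8526 pm

Final wavelength:
λ' = 4.3170 + 4.8526 = 9.1696 pm

Minimum photon energy (maximum energy to electron):
E'_min = hc/λ' = 135.2119 keV

Maximum electron kinetic energy:
K_max = E₀ - E'_min = 287.2000 - 135.2119 = 151.9881 keV

(Intermediate values are shown rounded; full precision is carried through to the final answer.)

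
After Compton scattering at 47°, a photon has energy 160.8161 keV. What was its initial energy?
178.7001 keV

Convert final energy to wavelength (hc ≈ 1239.842 keV·pm):
λ' = hc/E' = 1239.842 / 160.8161 = 7.7097 pm

Calculate the Compton shift:
Δλ = λ_C(1 - cos(47°))
Δλ = 2.4263 × (1 - cos(47°))
Δλ = 0.7716 pm

Initial wavelength:
λ = λ' - Δλ = 7.7097 - 0.7716 = 6.9381 pm

Initial energy:
E = hc/λ = 1239.842 / 6.9381 = 178.7001 keV

(Intermediate values are shown rounded; full precision is carried through to the final answer.)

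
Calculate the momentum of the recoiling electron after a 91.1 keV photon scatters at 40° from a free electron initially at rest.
3.2688e-23 kg·m/s

The electron is initially at rest, so by conservation of momentum:
p⃗_e = p⃗₀ − p⃗'  (incident photon momentum minus scattered photon momentum)

Photon momentum magnitudes (p = h/λ = E/c):
λ₀ = hc/E₀ = 13.6097 pm → p₀ = h/λ₀ = 4.8686e-23 kg·m/s
Δλ = λ_C(1 − cos 40°) = 0.5676 pm
λ' = 14.1773 pm → p' = h/λ' = 4.6737e-23 kg·m/s

The scattered photon makes angle θ = 40° with the incident direction, so by the law of cosines:
|p⃗_e|² = p₀² + p'² − 2p₀p'cos θ
|p⃗_e|² = (4.8686e-23)² + (4.6737e-23)² − 2·4.8686e-23·4.6737e-23·cos(40°)
|p⃗_e| = 3.2688e-23 kg·m/s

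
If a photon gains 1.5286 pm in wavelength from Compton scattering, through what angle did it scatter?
68.29°

From the Compton formula Δλ = λ_C(1 - cos θ), we can solve for θ:

cos θ = 1 - Δλ/λ_C

Given:
- Δλ = 1.5286 pm
- λ_C = h/(m_e·c) ≈ 2.42631024 pm

cos θ = 1 - 1.5286/2.42631024
cos θ = 1 - 0.630010
cos θ = 0.369990

θ = arccos(0.369990)
θ = 68.29°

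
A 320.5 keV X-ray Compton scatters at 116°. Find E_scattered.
168.4935 keV

First convert energy to wavelength:
λ = hc/E, with hc ≈ 1239.842 keV·pm (i.e. 1239.842 eV·nm)

For E = 320.5 keV = 320500 eV:
λ = 1239.842 keV·pm / 320.5 keV
λ = 3.8685 pm

Calculate the Compton shift:
Δλ = λ_C(1 - cos(116°)) = 2.4263 × 1.4384
Δλ = 3.4899 pm

Final wavelength:
λ' = 3.8685 + 3.4899 = 7.3584 pm

Final energy:
E' = hc/λ' = 1239.842 / 7.3584 = 168.4935 keV

(Intermediate values are shown rounded; full precision is carried through to the final answer.)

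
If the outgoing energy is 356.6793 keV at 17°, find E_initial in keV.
367.9001 keV

Convert final energy to wavelength (hc ≈ 1239.842 keV·pm):
λ' = hc/E' = 1239.842 / 356.6793 = 3.4761 pm

Calculate the Compton shift:
Δλ = λ_C(1 - cos(17°))
Δλ = 2.4263 × (1 - cos(17°))
Δλ = 0.1060 pm

Initial wavelength:
λ = λ' - Δλ = 3.4761 - 0.1060 = 3.3701 pm

Initial energy:
E = hc/λ = 1239.842 / 3.3701 = 367.9001 keV

(Intermediate values are shown rounded; full precision is carried through to the final answer.)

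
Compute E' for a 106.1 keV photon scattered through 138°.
77.9039 keV

First convert energy to wavelength:
λ = hc/E, with hc ≈ 1239.842 keV·pm (i.e. 1239.842 eV·nm)

For E = 106.1 keV = 106100 eV:
λ = 1239.842 keV·pm / 106.1 keV
λ = 11.6856 pm

Calculate the Compton shift:
Δλ = λ_C(1 - cos(138°)) = 2.4263 × 1.7431
Δλ = 4.2294 pm

Final wavelength:
λ' = 11.6856 + 4.2294 = 15.9150 pm

Final energy:
E' = hc/λ' = 1239.842 / 15.9150 = 77.9039 keV

(Intermediate values are shown rounded; full precision is carried through to the final answer.)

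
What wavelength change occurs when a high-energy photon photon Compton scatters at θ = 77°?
1.8805 pm

Using the Compton scattering formula:
Δλ = λ_C(1 - cos θ)

where λ_C = h/(m_e·c) ≈ 2.4263 pm is the Compton wavelength of an electron.

For θ = 77°:
cos(77°) = 0.2250
1 - cos(77°) = 0.7750

Δλ = 2.4263 × 0.7750
Δλ = 1.8805 pm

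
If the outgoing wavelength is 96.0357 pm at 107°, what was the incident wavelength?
92.9000 pm

From λ' = λ + Δλ, we have λ = λ' - Δλ

First calculate the Compton shift:
Δλ = λ_C(1 - cos θ)
Δλ = 2.4263 × (1 - cos(107°))
Δλ = 2.4263 × 1.2924
Δλ = 3.1357 pm

Initial wavelength:
λ = λ' - Δλ
λ = 96.0357 - 3.1357
λ = 92.9000 pm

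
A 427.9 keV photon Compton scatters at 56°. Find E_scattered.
312.5359 keV

First convert energy to wavelength:
λ = hc/E, with hc ≈ 1239.842 keV·pm (i.e. 1239.842 eV·nm)

For E = 427.9 keV = 427900 eV:
λ = 1239.842 keV·pm / 427.9 keV
λ = 2.8975 pm

Calculate the Compton shift:
Δλ = λ_C(1 - cos(56°)) = 2.4263 × 0.4408
Δλ = 1.0695 pm

Final wavelength:
λ' = 2.8975 + 1.0695 = 3.9670 pm

Final energy:
E' = hc/λ' = 1239.842 / 3.9670 = 312.5359 keV

(Intermediate values are shown rounded; full precision is carried through to the final answer.)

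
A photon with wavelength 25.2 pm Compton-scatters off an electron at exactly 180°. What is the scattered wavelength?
30.0526 pm

Using the Compton formula: λ' = λ + λ_C(1 − cos θ)

For θ = 180°, cos θ = -1 (exact) = -1.0000, so:
1 − cos 180° = 1 − (-1) = 2.0000

Δλ = λ_C × 2.0000 = 2.4263 × 2.0000 = 4.8526 pm

λ' = 25.2 + 4.8526 = 30.0526 pm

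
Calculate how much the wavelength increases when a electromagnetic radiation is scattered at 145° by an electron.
4.4138 pm

Using the Compton scattering formula:
Δλ = λ_C(1 - cos θ)

where λ_C = h/(m_e·c) ≈ 2.4263 pm is the Compton wavelength of an electron.

For θ = 145°:
cos(145°) = -0.8192
1 - cos(145°) = 1.8192

Δλ = 2.4263 × 1.8192
Δλ = 4.4138 pm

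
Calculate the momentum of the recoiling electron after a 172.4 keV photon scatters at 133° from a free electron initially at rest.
1.3904e-22 kg·m/s

The electron is initially at rest, so by conservation of momentum:
p⃗_e = p⃗₀ − p⃗'  (incident photon momentum minus scattered photon momentum)

Photon momentum magnitudes (p = h/λ = E/c):
λ₀ = hc/E₀ = 7.1917 pm → p₀ = h/λ₀ = 9.2135e-23 kg·m/s
Δλ = λ_C(1 − cos 133°) = 4.0810 pm
λ' = 11.2727 pm → p' = h/λ' = 5.8780e-23 kg·m/s

The scattered photon makes angle θ = 133° with the incident direction, so by the law of cosines:
|p⃗_e|² = p₀² + p'² − 2p₀p'cos θ
|p⃗_e|² = (9.2135e-23)² + (5.8780e-23)² − 2·9.2135e-23·5.8780e-23·cos(133°)
|p⃗_e| = 1.3904e-22 kg·m/s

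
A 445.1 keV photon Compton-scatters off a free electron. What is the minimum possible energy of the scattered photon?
162.3222 keV (at θ = 180°)

The scattered photon has minimum energy when its wavelength is maximum, i.e., when the Compton shift Δλ = λ_C(1 − cos θ) is maximum. This occurs at θ = 180° (backscattering), giving Δλ_max = 2λ_C = 4.8526 pm.

Initial wavelength: λ₀ = hc/E₀ = 2.7855 pm
Maximum final wavelength: λ'_max = λ₀ + 2λ_C = 2.7855 + 4.8526 = 7.6382 pm
Minimum final energy: E'_min = hc/λ'_max = 162.3222 keV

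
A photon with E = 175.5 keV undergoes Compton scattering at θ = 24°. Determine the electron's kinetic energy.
5.0607 keV

By energy conservation: K_e = E_initial - E_final

First find the scattered photon energy:
Initial wavelength: λ = hc/E = 7.0646 pm
Compton shift: Δλ = λ_C(1 - cos(24°)) = 0.2098 pm
Final wavelength: λ' = 7.0646 + 0.2098 = 7.2744 pm
Final photon energy: E' = hc/λ' = 170.4393 keV

Electron kinetic energy:
K_e = E - E' = 175.5000 - 170.4393 = 5.0607 keV

(Intermediate values are shown rounded; full precision is carried through to the final answer.)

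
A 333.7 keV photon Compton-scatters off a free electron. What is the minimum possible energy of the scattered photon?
144.7051 keV (at θ = 180°)

The scattered photon has minimum energy when its wavelength is maximum, i.e., when the Compton shift Δλ = λ_C(1 − cos θ) is maximum. This occurs at θ = 180° (backscattering), giving Δλ_max = 2λ_C = 4.8526 pm.

Initial wavelength: λ₀ = hc/E₀ = 3.7154 pm
Maximum final wavelength: λ'_max = λ₀ + 2λ_C = 3.7154 + 4.8526 = 8.5681 pm
Minimum final energy: E'_min = hc/λ'_max = 144.7051 keV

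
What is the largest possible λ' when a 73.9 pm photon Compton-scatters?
78.7526 pm (at θ = 180°)

The Compton shift is Δλ = λ_C(1 − cos θ).

Since cos θ ranges from −1 to 1, the factor (1 − cos θ) ranges from 0 to 2; the maximum shift occurs at θ = 180° (backscattering):
Δλ_max = 2λ_C = 2 × 2.4263 pm = 4.8526 pm

Maximum scattered wavelength:
λ'_max = λ₀ + Δλ_max = 73.9 + 4.8526 = 78.7526 pm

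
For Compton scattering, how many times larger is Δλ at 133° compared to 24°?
133° produces the larger shift by a factor of 19.455

Calculate both shifts using Δλ = λ_C(1 - cos θ):

For θ₁ = 24°:
Δλ₁ = 2.4263 × (1 - cos(24°))
Δλ₁ = 2.4263 × 0.0865
Δλ₁ = 0.2098 pm

For θ₂ = 133°:
Δλ₂ = 2.4263 × (1 - cos(133°))
Δλ₂ = 2.4263 × 1.6820
Δλ₂ = 4.0810 pm

The 133° angle produces the larger shift.
Ratio: 4.0810/0.2098 = 19.455

(Intermediate values are shown rounded; full precision is carried through to the final answer.)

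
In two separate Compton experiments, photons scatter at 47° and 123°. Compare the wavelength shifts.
123° produces the larger shift by a factor of 4.857

Calculate both shifts using Δλ = λ_C(1 - cos θ):

For θ₁ = 47°:
Δλ₁ = 2.4263 × (1 - cos(47°))
Δλ₁ = 2.4263 × 0.3180
Δλ₁ = 0.7716 pm

For θ₂ = 123°:
Δλ₂ = 2.4263 × (1 - cos(123°))
Δλ₂ = 2.4263 × 1.5446
Δλ₂ = 3.7478 pm

The 123° angle produces the larger shift.
Ratio: 3.7478/0.7716 = 4.857

(Intermediate values are shown rounded; full precision is carried through to the final answer.)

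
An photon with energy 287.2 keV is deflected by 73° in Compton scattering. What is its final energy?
205.4785 keV

First convert energy to wavelength:
λ = hc/E, with hc ≈ 1239.842 keV·pm (i.e. 1239.842 eV·nm)

For E = 287.2 keV = 287200 eV:
λ = 1239.842 keV·pm / 287.2 keV
λ = 4.3170 pm

Calculate the Compton shift:
Δλ = λ_C(1 - cos(73°)) = 2.4263 × 0.7076
Δλ = 1.7169 pm

Final wavelength:
λ' = 4.3170 + 1.7169 = 6.0339 pm

Final energy:
E' = hc/λ' = 1239.842 / 6.0339 = 205.4785 keV

(Intermediate values are shown rounded; full precision is carried through to the final answer.)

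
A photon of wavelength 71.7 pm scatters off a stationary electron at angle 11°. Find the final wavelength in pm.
71.7446 pm

Using the Compton scattering formula:
λ' = λ + Δλ = λ + λ_C(1 - cos θ)

Given:
- Initial wavelength λ = 71.7 pm
- Scattering angle θ = 11°
- Compton wavelength λ_C ≈ 2.4263 pm

Calculate the shift:
Δλ = 2.4263 × (1 - cos(11°))
Δλ = 2.4263 × 0.0184
Δλ = 0.0446 pm

Final wavelength:
λ' = 71.7 + 0.0446 = 71.7446 pm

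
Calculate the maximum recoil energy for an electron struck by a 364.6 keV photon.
214.3739 keV

Maximum energy transfer occurs at θ = 180° (backscattering).

Initial photon: E₀ = 364.6 keV → λ₀ = 3.4006 pm

Maximum Compton shift (at 180°):
Δλ_max = 2λ_C = 2 × 2.4263 = 4.8526 pm

Final wavelength:
λ' = 3.4006 + 4.8526 = 8.2532 pm

Minimum photon energy (maximum energy to electron):
E'_min = hc/λ' = 150.2261 keV

Maximum electron kinetic energy:
K_max = E₀ - E'_min = 364.6000 - 150.2261 = 214.3739 keV

(Intermediate values are shown rounded; full precision is carried through to the final answer.)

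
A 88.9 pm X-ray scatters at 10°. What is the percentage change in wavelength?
0.0415%

Calculate the Compton shift:
Δλ = λ_C(1 - cos(10°))
Δλ = 2.4263 × (1 - cos(10°))
Δλ = 2.4263 × 0.0152
Δλ = 0.0369 pm

Percentage change:
(Δλ/λ₀) × 100 = (0.0369/88.9) × 100
= 0.0415%

(Intermediate values are shown rounded; full precision is carried through to the final answer.)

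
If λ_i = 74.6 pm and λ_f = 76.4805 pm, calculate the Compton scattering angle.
77.00°

First find the wavelength shift:
Δλ = λ' - λ = 76.4805 - 74.6 = 1.8805 pm

Using Δλ = λ_C(1 - cos θ), with λ_C = h/(m_e·c) ≈ 2.42631024 pm:
cos θ = 1 - Δλ/λ_C
cos θ = 1 - 1.8805/2.42631024
cos θ = 0.224955

θ = arccos(0.224955)
θ = 77.00°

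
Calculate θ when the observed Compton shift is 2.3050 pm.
87.13°

From the Compton formula Δλ = λ_C(1 - cos θ), we can solve for θ:

cos θ = 1 - Δλ/λ_C

Given:
- Δλ = 2.3050 pm
- λ_C = h/(m_e·c) ≈ 2.42631024 pm

cos θ = 1 - 2.3050/2.42631024
cos θ = 1 - 0.950002
cos θ = 0.049998

θ = arccos(0.049998)
θ = 87.13°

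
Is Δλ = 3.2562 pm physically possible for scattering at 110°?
Yes, consistent

Calculate the expected shift for θ = 110°:

Δλ_expected = λ_C(1 - cos(110°))
Δλ_expected = 2.4263 × (1 - cos(110°))
Δλ_expected = 2.4263 × 1.3420
Δλ_expected = 3.2562 pm

Given shift: 3.2562 pm
Expected shift: 3.2562 pm
Difference: 0.0000 pm

The values match. This is consistent with Compton scattering at the stated angle.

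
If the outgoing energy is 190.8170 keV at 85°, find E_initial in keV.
289.5000 keV

Convert final energy to wavelength (hc ≈ 1239.842 keV·pm):
λ' = hc/E' = 1239.842 / 190.8170 = 6.4975 pm

Calculate the Compton shift:
Δλ = λ_C(1 - cos(85°))
Δλ = 2.4263 × (1 - cos(85°))
Δλ = 2.2148 pm

Initial wavelength:
λ = λ' - Δλ = 6.4975 - 2.2148 = 4.2827 pm

Initial energy:
E = hc/λ = 1239.842 / 4.2827 = 289.5000 keV

(Intermediate values are shown rounded; full precision is carried through to the final answer.)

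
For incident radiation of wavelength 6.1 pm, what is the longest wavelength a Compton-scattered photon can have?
10.9526 pm (at θ = 180°)

The Compton shift is Δλ = λ_C(1 − cos θ).

Since cos θ ranges from −1 to 1, the factor (1 − cos θ) ranges from 0 to 2; the maximum shift occurs at θ = 180° (backscattering):
Δλ_max = 2λ_C = 2 × 2.4263 pm = 4.8526 pm

Maximum scattered wavelength:
λ'_max = λ₀ + Δλ_max = 6.1 + 4.8526 = 10.9526 pm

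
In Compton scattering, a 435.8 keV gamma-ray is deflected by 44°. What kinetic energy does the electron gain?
84.1663 keV

By energy conservation: K_e = E_initial - E_final

First find the scattered photon energy:
Initial wavelength: λ = hc/E = 2.8450 pm
Compton shift: Δλ = λ_C(1 - cos(44°)) = 0.6810 pm
Final wavelength: λ' = 2.8450 + 0.6810 = 3.5259 pm
Final photon energy: E' = hc/λ' = 351.6337 keV

Electron kinetic energy:
K_e = E - E' = 435.8000 - 351.6337 = 84.1663 keV

(Intermediate values are shown rounded; full precision is carried through to the final answer.)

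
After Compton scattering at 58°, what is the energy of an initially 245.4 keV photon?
200.2040 keV

First convert energy to wavelength:
λ = hc/E, with hc ≈ 1239.842 keV·pm (i.e. 1239.842 eV·nm)

For E = 245.4 keV = 245400 eV:
λ = 1239.842 keV·pm / 245.4 keV
λ = 5.0523 pm

Calculate the Compton shift:
Δλ = λ_C(1 - cos(58°)) = 2.4263 × 0.4701
Δλ = 1.1406 pm

Final wavelength:
λ' = 5.0523 + 1.1406 = 6.1929 pm

Final energy:
E' = hc/λ' = 1239.842 / 6.1929 = 200.2040 keV

(Intermediate values are shown rounded; full precision is carried through to the final answer.)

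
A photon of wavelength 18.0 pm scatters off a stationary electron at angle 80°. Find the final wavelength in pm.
20.0050 pm

Using the Compton scattering formula:
λ' = λ + Δλ = λ + λ_C(1 - cos θ)

Given:
- Initial wavelength λ = 18.0 pm
- Scattering angle θ = 80°
- Compton wavelength λ_C ≈ 2.4263 pm

Calculate the shift:
Δλ = 2.4263 × (1 - cos(80°))
Δλ = 2.4263 × 0.8264
Δλ = 2.0050 pm

Final wavelength:
λ' = 18.0 + 2.0050 = 20.0050 pm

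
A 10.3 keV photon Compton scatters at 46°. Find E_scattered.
10.2370 keV

First convert energy to wavelength:
λ = hc/E, with hc ≈ 1239.842 keV·pm (i.e. 1239.842 eV·nm)

For E = 10.3 keV = 10300 eV:
λ = 1239.842 keV·pm / 10.3 keV
λ = 120.3730 pm

Calculate the Compton shift:
Δλ = λ_C(1 - cos(46°)) = 2.4263 × 0.3053
Δλ = 0.7409 pm

Final wavelength:
λ' = 120.3730 + 0.7409 = 121.1139 pm

Final energy:
E' = hc/λ' = 1239.842 / 121.1139 = 10.2370 keV

(Intermediate values are shown rounded; full precision is carried through to the final answer.)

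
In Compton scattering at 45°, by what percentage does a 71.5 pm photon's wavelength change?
0.9939%

Calculate the Compton shift:
Δλ = λ_C(1 - cos(45°))
Δλ = 2.4263 × (1 - cos(45°))
Δλ = 2.4263 × 0.2929
Δλ = 0.7106 pm

Percentage change:
(Δλ/λ₀) × 100 = (0.7106/71.5) × 100
= 0.9939%

(Intermediate values are shown rounded; full precision is carried through to the final answer.)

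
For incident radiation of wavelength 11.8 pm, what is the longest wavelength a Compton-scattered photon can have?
16.6526 pm (at θ = 180°)

The Compton shift is Δλ = λ_C(1 − cos θ).

Since cos θ ranges from −1 to 1, the factor (1 − cos θ) ranges from 0 to 2; the maximum shift occurs at θ = 180° (backscattering):
Δλ_max = 2λ_C = 2 × 2.4263 pm = 4.8526 pm

Maximum scattered wavelength:
λ'_max = λ₀ + Δλ_max = 11.8 + 4.8526 = 16.6526 pm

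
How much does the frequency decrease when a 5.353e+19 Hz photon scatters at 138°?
2.303e+19 Hz (decrease)

Convert frequency to wavelength (c = 299792458 m/s):
λ₀ = c/f₀ = 299792458/5.353e+19 = 5.6004569e-12 m = 5.6005 pm

Calculate Compton shift:
Δλ = λ_C(1 - cos(138°)) = 4.2294 pm

Final wavelength:
λ' = λ₀ + Δλ = 5.6005 + 4.2294 = 9.8299 pm

Final frequency:
f' = c/λ' = 299792458/9.8298670e-12 = 3.0498119e+19 Hz

Frequency shift (decrease):
Δf = f₀ - f' = 5.353e+19 - 3.0498119e+19 = 2.303e+19 Hz

(Intermediate values are shown rounded; full precision is carried through to the final answer.)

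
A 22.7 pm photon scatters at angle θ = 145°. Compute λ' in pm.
27.1138 pm

Using the Compton scattering formula:
λ' = λ + Δλ = λ + λ_C(1 - cos θ)

Given:
- Initial wavelength λ = 22.7 pm
- Scattering angle θ = 145°
- Compton wavelength λ_C ≈ 2.4263 pm

Calculate the shift:
Δλ = 2.4263 × (1 - cos(145°))
Δλ = 2.4263 × 1.8192
Δλ = 4.4138 pm

Final wavelength:
λ' = 22.7 + 4.4138 = 27.1138 pm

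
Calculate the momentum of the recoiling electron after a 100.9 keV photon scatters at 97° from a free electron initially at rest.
7.3734e-23 kg·m/s

The electron is initially at rest, so by conservation of momentum:
p⃗_e = p⃗₀ − p⃗'  (incident photon momentum minus scattered photon momentum)

Photon momentum magnitudes (p = h/λ = E/c):
λ₀ = hc/E₀ = 12.2878 pm → p₀ = h/λ₀ = 5.3924e-23 kg·m/s
Δλ = λ_C(1 − cos 97°) = 2.7220 pm
λ' = 15.0098 pm → p' = h/λ' = 4.4145e-23 kg·m/s

The scattered photon makes angle θ = 97° with the incident direction, so by the law of cosines:
|p⃗_e|² = p₀² + p'² − 2p₀p'cos θ
|p⃗_e|² = (5.3924e-23)² + (4.4145e-23)² − 2·5.3924e-23·4.4145e-23·cos(97°)
|p⃗_e| = 7.3734e-23 kg·m/s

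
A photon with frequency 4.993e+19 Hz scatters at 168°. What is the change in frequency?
2.218e+19 Hz (decrease)

Convert frequency to wavelength (c = 299792458 m/s):
λ₀ = c/f₀ = 299792458/4.993e+19 = 6.0042551e-12 m = 6.0043 pm

Calculate Compton shift:
Δλ = λ_C(1 - cos(168°)) = 4.7996 pm

Final wavelength:
λ' = λ₀ + Δλ = 6.0043 + 4.7996 = 10.8039 pm

Final frequency:
f' = c/λ' = 299792458/1.0803855e-11 = 2.7748656e+19 Hz

Frequency shift (decrease):
Δf = f₀ - f' = 4.993e+19 - 2.7748656e+19 = 2.218e+19 Hz

(Intermediate values are shown rounded; full precision is carried through to the final answer.)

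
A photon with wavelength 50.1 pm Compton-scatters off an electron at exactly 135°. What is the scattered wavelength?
54.2420 pm

Using the Compton formula: λ' = λ + λ_C(1 − cos θ)

For θ = 135°, cos θ = -√2/2 (exact) ≈ -0.7071, so:
1 − cos 135° = 1 − (-√2/2) ≈ 1.7071

Δλ = λ_C × 1.7071 = 2.4263 × 1.7071 = 4.1420 pm

λ' = 50.1 + 4.1420 = 54.2420 pm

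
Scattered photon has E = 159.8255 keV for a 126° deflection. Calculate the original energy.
317.5001 keV

Convert final energy to wavelength (hc ≈ 1239.842 keV·pm):
λ' = hc/E' = 1239.842 / 159.8255 = 7.7575 pm

Calculate the Compton shift:
Δλ = λ_C(1 - cos(126°))
Δλ = 2.4263 × (1 - cos(126°))
Δλ = 3.8525 pm

Initial wavelength:
λ = λ' - Δλ = 7.7575 - 3.8525 = 3.9050 pm

Initial energy:
E = hc/λ = 1239.842 / 3.9050 = 317.5001 keV

(Intermediate values are shown rounded; full precision is carried through to the final answer.)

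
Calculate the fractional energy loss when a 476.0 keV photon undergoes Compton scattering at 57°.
0.2978 (or 29.78%)

Calculate initial and final photon energies:

Initial: E₀ = 476.0 keV → λ₀ = 2.6047 pm
Compton shift: Δλ = 1.1048 pm
Final wavelength: λ' = 3.7096 pm
Final energy: E' = 334.2291 keV

Fractional energy loss:
(E₀ - E')/E₀ = (476.0000 - 334.2291)/476.0000
= 141.7709/476.0000
= 0.2978
= 29.78%

(Intermediate values are shown rounded; full precision is carried through to the final answer.)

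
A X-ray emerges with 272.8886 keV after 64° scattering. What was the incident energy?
389.7999 keV

Convert final energy to wavelength (hc ≈ 1239.842 keV·pm):
λ' = hc/E' = 1239.842 / 272.8886 = 4.5434 pm

Calculate the Compton shift:
Δλ = λ_C(1 - cos(64°))
Δλ = 2.4263 × (1 - cos(64°))
Δλ = 1.3627 pm

Initial wavelength:
λ = λ' - Δλ = 4.5434 - 1.3627 = 3.1807 pm

Initial energy:
E = hc/λ = 1239.842 / 3.1807 = 389.7999 keV

(Intermediate values are shown rounded; full precision is carried through to the final answer.)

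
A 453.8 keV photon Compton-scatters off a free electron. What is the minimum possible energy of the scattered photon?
163.4650 keV (at θ = 180°)

The scattered photon has minimum energy when its wavelength is maximum, i.e., when the Compton shift Δλ = λ_C(1 − cos θ) is maximum. This occurs at θ = 180° (backscattering), giving Δλ_max = 2λ_C = 4.8526 pm.

Initial wavelength: λ₀ = hc/E₀ = 2.7321 pm
Maximum final wavelength: λ'_max = λ₀ + 2λ_C = 2.7321 + 4.8526 = 7.5848 pm
Minimum final energy: E'_min = hc/λ'_max = 163.4650 keV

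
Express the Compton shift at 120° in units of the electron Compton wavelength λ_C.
1.5000 λ_C

The Compton shift formula is:
Δλ = λ_C(1 - cos θ)

Dividing both sides by λ_C:
Δλ/λ_C = 1 - cos θ

For θ = 120°:
Δλ/λ_C = 1 - cos(120°)
Δλ/λ_C = 1 - -0.5000
Δλ/λ_C = 1.5000

This means the shift is 1.5000 × λ_C = 3.6395 pm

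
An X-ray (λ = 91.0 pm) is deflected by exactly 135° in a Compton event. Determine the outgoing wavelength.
95.1420 pm

Using the Compton formula: λ' = λ + λ_C(1 − cos θ)

For θ = 135°, cos θ = -√2/2 (exact) ≈ -0.7071, so:
1 − cos 135° = 1 − (-√2/2) ≈ 1.7071

Δλ = λ_C × 1.7071 = 2.4263 × 1.7071 = 4.1420 pm

λ' = 91.0 + 4.1420 = 95.1420 pm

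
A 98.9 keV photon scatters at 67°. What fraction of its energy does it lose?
0.1055 (or 10.55%)

Calculate initial and final photon energies:

Initial: E₀ = 98.9 keV → λ₀ = 12.5363 pm
Compton shift: Δλ = 1.4783 pm
Final wavelength: λ' = 14.0146 pm
Final energy: E' = 88.4679 keV

Fractional energy loss:
(E₀ - E')/E₀ = (98.9000 - 88.4679)/98.9000
= 10.4321/98.9000
= 0.1055
= 10.55%

(Intermediate values are shown rounded; full precision is carried through to the final answer.)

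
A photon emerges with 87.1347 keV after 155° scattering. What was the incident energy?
129.1000 keV

Convert final energy to wavelength (hc ≈ 1239.842 keV·pm):
λ' = hc/E' = 1239.842 / 87.1347 = 14.2290 pm

Calculate the Compton shift:
Δλ = λ_C(1 - cos(155°))
Δλ = 2.4263 × (1 - cos(155°))
Δλ = 4.6253 pm

Initial wavelength:
λ = λ' - Δλ = 14.2290 - 4.6253 = 9.6037 pm

Initial energy:
E = hc/λ = 1239.842 / 9.6037 = 129.1000 keV

(Intermediate values are shown rounded; full precision is carried through to the final answer.)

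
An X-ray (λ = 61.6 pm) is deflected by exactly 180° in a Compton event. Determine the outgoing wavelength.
66.4526 pm

Using the Compton formula: λ' = λ + λ_C(1 − cos θ)

For θ = 180°, cos θ = -1 (exact) = -1.0000, so:
1 − cos 180° = 1 − (-1) = 2.0000

Δλ = λ_C × 2.0000 = 2.4263 × 2.0000 = 4.8526 pm

λ' = 61.6 + 4.8526 = 66.4526 pm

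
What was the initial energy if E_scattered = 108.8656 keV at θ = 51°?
118.2000 keV

Convert final energy to wavelength (hc ≈ 1239.842 keV·pm):
λ' = hc/E' = 1239.842 / 108.8656 = 11.3887 pm

Calculate the Compton shift:
Δλ = λ_C(1 - cos(51°))
Δλ = 2.4263 × (1 - cos(51°))
Δλ = 0.8994 pm

Initial wavelength:
λ = λ' - Δλ = 11.3887 - 0.8994 = 10.4894 pm

Initial energy:
E = hc/λ = 1239.842 / 10.4894 = 118.2000 keV

(Intermediate values are shown rounded; full precision is carried through to the final answer.)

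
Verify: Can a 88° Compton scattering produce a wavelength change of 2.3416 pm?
Yes, consistent

Calculate the expected shift for θ = 88°:

Δλ_expected = λ_C(1 - cos(88°))
Δλ_expected = 2.4263 × (1 - cos(88°))
Δλ_expected = 2.4263 × 0.9651
Δλ_expected = 2.3416 pm

Given shift: 2.3416 pm
Expected shift: 2.3416 pm
Difference: 0.0000 pm

The values match. This is consistent with Compton scattering at the stated angle.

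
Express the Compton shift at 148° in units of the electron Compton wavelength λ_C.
1.8480 λ_C

The Compton shift formula is:
Δλ = λ_C(1 - cos θ)

Dividing both sides by λ_C:
Δλ/λ_C = 1 - cos θ

For θ = 148°:
Δλ/λ_C = 1 - cos(148°)
Δλ/λ_C = 1 - -0.8480
Δλ/λ_C = 1.8480

This means the shift is 1.8480 × λ_C = 4.4839 pm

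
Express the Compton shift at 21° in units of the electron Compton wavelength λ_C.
0.0664 λ_C

The Compton shift formula is:
Δλ = λ_C(1 - cos θ)

Dividing both sides by λ_C:
Δλ/λ_C = 1 - cos θ

For θ = 21°:
Δλ/λ_C = 1 - cos(21°)
Δλ/λ_C = 1 - 0.9336
Δλ/λ_C = 0.0664

This means the shift is 0.0664 × λ_C = 0.1612 pm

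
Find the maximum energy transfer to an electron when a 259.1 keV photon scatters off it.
130.4564 keV

Maximum energy transfer occurs at θ = 180° (backscattering).

Initial photon: E₀ = 259.1 keV → λ₀ = 4.7852 pm

Maximum Compton shift (at 180°):
Δλ_max = 2λ_C = 2 × 2.4263 = 4.8526 pm

Final wavelength:
λ' = 4.7852 + 4.8526 = 9.6378 pm

Minimum photon energy (maximum energy to electron):
E'_min = hc/λ' = 128.6436 keV

Maximum electron kinetic energy:
K_max = E₀ - E'_min = 259.1000 - 128.6436 = 130.4564 keV

(Intermediate values are shown rounded; full precision is carried through to the final answer.)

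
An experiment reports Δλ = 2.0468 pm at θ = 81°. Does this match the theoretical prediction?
Yes, consistent

Calculate the expected shift for θ = 81°:

Δλ_expected = λ_C(1 - cos(81°))
Δλ_expected = 2.4263 × (1 - cos(81°))
Δλ_expected = 2.4263 × 0.8436
Δλ_expected = 2.0468 pm

Given shift: 2.0468 pm
Expected shift: 2.0468 pm
Difference: 0.0000 pm

The values match. This is consistent with Compton scattering at the stated angle.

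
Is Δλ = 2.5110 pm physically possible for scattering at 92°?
Yes, consistent

Calculate the expected shift for θ = 92°:

Δλ_expected = λ_C(1 - cos(92°))
Δλ_expected = 2.4263 × (1 - cos(92°))
Δλ_expected = 2.4263 × 1.0349
Δλ_expected = 2.5110 pm

Given shift: 2.5110 pm
Expected shift: 2.5110 pm
Difference: 0.0000 pm

The values match. This is consistent with Compton scattering at the stated angle.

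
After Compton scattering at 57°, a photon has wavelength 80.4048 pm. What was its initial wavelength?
79.3000 pm

From λ' = λ + Δλ, we have λ = λ' - Δλ

First calculate the Compton shift:
Δλ = λ_C(1 - cos θ)
Δλ = 2.4263 × (1 - cos(57°))
Δλ = 2.4263 × 0.4554
Δλ = 1.1048 pm

Initial wavelength:
λ = λ' - Δλ
λ = 80.4048 - 1.1048
λ = 79.3000 pm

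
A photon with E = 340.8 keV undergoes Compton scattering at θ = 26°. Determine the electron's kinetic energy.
21.5486 keV

By energy conservation: K_e = E_initial - E_final

First find the scattered photon energy:
Initial wavelength: λ = hc/E = 3.6380 pm
Compton shift: Δλ = λ_C(1 - cos(26°)) = 0.2456 pm
Final wavelength: λ' = 3.6380 + 0.2456 = 3.8836 pm
Final photon energy: E' = hc/λ' = 319.2514 keV

Electron kinetic energy:
K_e = E - E' = 340.8000 - 319.2514 = 21.5486 keV

(Intermediate values are shown rounded; full precision is carried through to the final answer.)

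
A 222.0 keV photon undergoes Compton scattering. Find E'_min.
118.7873 keV (at θ = 180°)

The scattered photon has minimum energy when its wavelength is maximum, i.e., when the Compton shift Δλ = λ_C(1 − cos θ) is maximum. This occurs at θ = 180° (backscattering), giving Δλ_max = 2λ_C = 4.8526 pm.

Initial wavelength: λ₀ = hc/E₀ = 5.5849 pm
Maximum final wavelength: λ'_max = λ₀ + 2λ_C = 5.5849 + 4.8526 = 10.4375 pm
Minimum final energy: E'_min = hc/λ'_max = 118.7873 keV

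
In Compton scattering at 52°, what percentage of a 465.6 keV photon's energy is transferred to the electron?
0.2594 (or 25.94%)

Calculate initial and final photon energies:

Initial: E₀ = 465.6 keV → λ₀ = 2.6629 pm
Compton shift: Δλ = 0.9325 pm
Final wavelength: λ' = 3.5954 pm
Final energy: E' = 344.8397 keV

Fractional energy loss:
(E₀ - E')/E₀ = (465.6000 - 344.8397)/465.6000
= 120.7603/465.6000
= 0.2594
= 25.94%

(Intermediate values are shown rounded; full precision is carried through to the final answer.)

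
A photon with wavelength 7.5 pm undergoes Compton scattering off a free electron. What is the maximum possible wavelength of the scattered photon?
12.3526 pm (at θ = 180°)

The Compton shift is Δλ = λ_C(1 − cos θ).

Since cos θ ranges from −1 to 1, the factor (1 − cos θ) ranges from 0 to 2; the maximum shift occurs at θ = 180° (backscattering):
Δλ_max = 2λ_C = 2 × 2.4263 pm = 4.8526 pm

Maximum scattered wavelength:
λ'_max = λ₀ + Δλ_max = 7.5 + 4.8526 = 12.3526 pm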